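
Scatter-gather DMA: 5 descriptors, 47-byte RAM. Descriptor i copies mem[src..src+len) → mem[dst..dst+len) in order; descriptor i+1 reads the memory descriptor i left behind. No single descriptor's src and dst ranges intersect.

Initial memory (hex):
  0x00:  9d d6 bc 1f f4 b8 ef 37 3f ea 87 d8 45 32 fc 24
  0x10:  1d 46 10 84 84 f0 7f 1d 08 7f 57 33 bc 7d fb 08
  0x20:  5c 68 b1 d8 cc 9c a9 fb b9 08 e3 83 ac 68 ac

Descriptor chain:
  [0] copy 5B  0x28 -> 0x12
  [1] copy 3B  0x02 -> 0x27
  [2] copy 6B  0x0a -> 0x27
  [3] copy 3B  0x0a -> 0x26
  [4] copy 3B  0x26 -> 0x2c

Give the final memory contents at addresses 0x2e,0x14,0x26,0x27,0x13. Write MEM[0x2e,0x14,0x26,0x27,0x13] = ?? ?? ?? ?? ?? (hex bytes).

[0] 0x28->0x12 len=5 : b9 08 e3 83 ac
[1] 0x02->0x27 len=3 : bc 1f f4
[2] 0x0a->0x27 len=6 : 87 d8 45 32 fc 24
[3] 0x0a->0x26 len=3 : 87 d8 45
[4] 0x26->0x2c len=3 : 87 d8 45
query mem[0x2e]=0x45, mem[0x14]=0xe3, mem[0x26]=0x87, mem[0x27]=0xd8, mem[0x13]=0x08

MEM[0x2e,0x14,0x26,0x27,0x13] = 45 e3 87 d8 08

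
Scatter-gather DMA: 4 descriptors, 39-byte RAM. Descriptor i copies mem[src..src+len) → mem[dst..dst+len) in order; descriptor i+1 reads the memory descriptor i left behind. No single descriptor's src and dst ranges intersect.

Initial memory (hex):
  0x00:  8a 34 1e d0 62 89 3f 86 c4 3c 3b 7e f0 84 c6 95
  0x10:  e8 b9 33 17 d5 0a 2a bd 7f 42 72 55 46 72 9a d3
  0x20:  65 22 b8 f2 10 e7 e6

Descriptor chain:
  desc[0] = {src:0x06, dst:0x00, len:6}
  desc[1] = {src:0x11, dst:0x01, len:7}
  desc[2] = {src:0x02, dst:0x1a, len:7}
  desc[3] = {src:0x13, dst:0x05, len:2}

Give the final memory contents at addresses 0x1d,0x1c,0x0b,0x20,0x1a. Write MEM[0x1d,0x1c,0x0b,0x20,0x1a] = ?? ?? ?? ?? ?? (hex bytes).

[0] 0x06->0x00 len=6 : 3f 86 c4 3c 3b 7e
[1] 0x11->0x01 len=7 : b9 33 17 d5 0a 2a bd
[2] 0x02->0x1a len=7 : 33 17 d5 0a 2a bd c4
[3] 0x13->0x05 len=2 : 17 d5
query mem[0x1d]=0x0a, mem[0x1c]=0xd5, mem[0x0b]=0x7e, mem[0x20]=0xc4, mem[0x1a]=0x33

MEM[0x1d,0x1c,0x0b,0x20,0x1a] = 0a d5 7e c4 33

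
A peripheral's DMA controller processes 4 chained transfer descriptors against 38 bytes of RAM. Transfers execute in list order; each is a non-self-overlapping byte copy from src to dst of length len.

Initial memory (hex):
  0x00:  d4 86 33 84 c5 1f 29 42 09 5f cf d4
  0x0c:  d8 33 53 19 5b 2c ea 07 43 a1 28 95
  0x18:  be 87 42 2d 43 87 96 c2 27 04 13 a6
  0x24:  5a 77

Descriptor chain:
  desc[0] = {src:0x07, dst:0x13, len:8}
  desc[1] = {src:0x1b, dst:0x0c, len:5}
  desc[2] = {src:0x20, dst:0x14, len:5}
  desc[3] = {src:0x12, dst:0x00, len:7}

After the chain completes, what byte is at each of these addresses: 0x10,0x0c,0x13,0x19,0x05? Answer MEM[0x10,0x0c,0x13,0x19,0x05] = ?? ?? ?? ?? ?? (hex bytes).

MEM[0x10,0x0c,0x13,0x19,0x05] = c2 2d 42 33 a6

D0: mem[0x13..0x1a] <- [42 09 5f cf d4 d8 33 53]
D1: mem[0x0c..0x10] <- [2d 43 87 96 c2]
D2: mem[0x14..0x18] <- [27 04 13 a6 5a]
D3: mem[0x00..0x06] <- [ea 42 27 04 13 a6 5a]
query mem[0x10]=0xc2, mem[0x0c]=0x2d, mem[0x13]=0x42, mem[0x19]=0x33, mem[0x05]=0xa6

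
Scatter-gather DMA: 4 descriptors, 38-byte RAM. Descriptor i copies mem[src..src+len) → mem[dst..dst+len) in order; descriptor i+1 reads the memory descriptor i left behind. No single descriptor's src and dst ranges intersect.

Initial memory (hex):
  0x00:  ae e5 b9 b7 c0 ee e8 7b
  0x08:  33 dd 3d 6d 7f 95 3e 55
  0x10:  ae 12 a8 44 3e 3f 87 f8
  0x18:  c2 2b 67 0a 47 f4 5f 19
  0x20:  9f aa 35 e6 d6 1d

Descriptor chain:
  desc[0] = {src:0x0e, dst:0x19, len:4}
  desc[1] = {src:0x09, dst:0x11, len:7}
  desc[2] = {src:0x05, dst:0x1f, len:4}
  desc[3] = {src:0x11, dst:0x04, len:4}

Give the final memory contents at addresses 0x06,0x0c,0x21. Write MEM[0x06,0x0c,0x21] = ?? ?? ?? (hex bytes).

[0] 0x0e->0x19 len=4 : 3e 55 ae 12
[1] 0x09->0x11 len=7 : dd 3d 6d 7f 95 3e 55
[2] 0x05->0x1f len=4 : ee e8 7b 33
[3] 0x11->0x04 len=4 : dd 3d 6d 7f
query mem[0x06]=0x6d, mem[0x0c]=0x7f, mem[0x21]=0x7b

MEM[0x06,0x0c,0x21] = 6d 7f 7b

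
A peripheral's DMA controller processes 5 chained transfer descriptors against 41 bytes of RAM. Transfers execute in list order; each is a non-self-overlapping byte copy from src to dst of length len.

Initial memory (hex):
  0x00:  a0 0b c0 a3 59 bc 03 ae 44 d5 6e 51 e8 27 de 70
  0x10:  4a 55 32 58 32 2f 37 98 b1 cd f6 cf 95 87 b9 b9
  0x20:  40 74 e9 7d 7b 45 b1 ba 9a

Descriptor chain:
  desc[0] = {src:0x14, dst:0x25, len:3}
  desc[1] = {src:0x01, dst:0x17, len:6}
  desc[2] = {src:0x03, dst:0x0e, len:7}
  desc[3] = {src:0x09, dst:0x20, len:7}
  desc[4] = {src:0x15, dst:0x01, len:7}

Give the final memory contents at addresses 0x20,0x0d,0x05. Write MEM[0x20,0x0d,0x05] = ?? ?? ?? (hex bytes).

#0 dst[0x25+3] := {0x32,0x2f,0x37}
#1 dst[0x17+6] := {0x0b,0xc0,0xa3,0x59,0xbc,0x03}
#2 dst[0x0e+7] := {0xa3,0x59,0xbc,0x03,0xae,0x44,0xd5}
#3 dst[0x20+7] := {0xd5,0x6e,0x51,0xe8,0x27,0xa3,0x59}
#4 dst[0x01+7] := {0x2f,0x37,0x0b,0xc0,0xa3,0x59,0xbc}
query mem[0x20]=0xd5, mem[0x0d]=0x27, mem[0x05]=0xa3

MEM[0x20,0x0d,0x05] = d5 27 a3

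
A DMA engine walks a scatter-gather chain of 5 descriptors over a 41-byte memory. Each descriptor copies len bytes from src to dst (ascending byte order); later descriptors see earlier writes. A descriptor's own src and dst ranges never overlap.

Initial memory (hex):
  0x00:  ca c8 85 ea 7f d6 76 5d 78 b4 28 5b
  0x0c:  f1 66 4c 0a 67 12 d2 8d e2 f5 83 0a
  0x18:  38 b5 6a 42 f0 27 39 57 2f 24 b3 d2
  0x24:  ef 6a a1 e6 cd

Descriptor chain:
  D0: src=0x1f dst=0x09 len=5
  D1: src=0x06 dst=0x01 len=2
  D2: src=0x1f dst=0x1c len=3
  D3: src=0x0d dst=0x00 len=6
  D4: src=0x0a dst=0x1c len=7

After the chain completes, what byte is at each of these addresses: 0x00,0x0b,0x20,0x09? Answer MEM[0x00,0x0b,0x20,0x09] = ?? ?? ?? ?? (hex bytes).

MEM[0x00,0x0b,0x20,0x09] = d2 24 4c 57

D0: mem[0x09..0x0d] <- [57 2f 24 b3 d2]
D1: mem[0x01..0x02] <- [76 5d]
D2: mem[0x1c..0x1e] <- [57 2f 24]
D3: mem[0x00..0x05] <- [d2 4c 0a 67 12 d2]
D4: mem[0x1c..0x22] <- [2f 24 b3 d2 4c 0a 67]
query mem[0x00]=0xd2, mem[0x0b]=0x24, mem[0x20]=0x4c, mem[0x09]=0x57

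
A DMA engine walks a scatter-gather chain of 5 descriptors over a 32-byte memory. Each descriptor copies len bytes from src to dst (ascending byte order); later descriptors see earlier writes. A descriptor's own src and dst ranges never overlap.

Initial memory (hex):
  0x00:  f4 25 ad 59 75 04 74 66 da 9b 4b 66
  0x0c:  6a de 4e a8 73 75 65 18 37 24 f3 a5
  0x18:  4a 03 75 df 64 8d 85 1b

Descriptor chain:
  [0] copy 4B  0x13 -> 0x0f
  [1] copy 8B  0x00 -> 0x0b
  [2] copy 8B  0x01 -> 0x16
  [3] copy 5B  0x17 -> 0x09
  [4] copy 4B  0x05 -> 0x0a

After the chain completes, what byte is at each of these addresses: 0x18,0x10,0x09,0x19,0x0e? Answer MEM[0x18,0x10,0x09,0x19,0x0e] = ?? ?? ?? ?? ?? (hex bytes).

MEM[0x18,0x10,0x09,0x19,0x0e] = 59 04 ad 75 59

D0: mem[0x0f..0x12] <- [18 37 24 f3]
D1: mem[0x0b..0x12] <- [f4 25 ad 59 75 04 74 66]
D2: mem[0x16..0x1d] <- [25 ad 59 75 04 74 66 da]
D3: mem[0x09..0x0d] <- [ad 59 75 04 74]
D4: mem[0x0a..0x0d] <- [04 74 66 da]
query mem[0x18]=0x59, mem[0x10]=0x04, mem[0x09]=0xad, mem[0x19]=0x75, mem[0x0e]=0x59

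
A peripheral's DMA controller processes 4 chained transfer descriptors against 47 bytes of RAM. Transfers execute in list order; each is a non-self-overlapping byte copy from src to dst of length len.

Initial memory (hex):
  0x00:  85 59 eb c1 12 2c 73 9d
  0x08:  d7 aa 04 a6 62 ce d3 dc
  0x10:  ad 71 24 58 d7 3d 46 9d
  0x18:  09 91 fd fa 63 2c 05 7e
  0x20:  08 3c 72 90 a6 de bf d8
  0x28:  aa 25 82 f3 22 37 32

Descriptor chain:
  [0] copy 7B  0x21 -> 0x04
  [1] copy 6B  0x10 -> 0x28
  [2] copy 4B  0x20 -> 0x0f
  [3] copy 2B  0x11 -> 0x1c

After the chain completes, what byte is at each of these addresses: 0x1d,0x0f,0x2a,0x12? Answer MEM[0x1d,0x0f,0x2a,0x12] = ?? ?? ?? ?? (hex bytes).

D0: mem[0x04..0x0a] <- [3c 72 90 a6 de bf d8]
D1: mem[0x28..0x2d] <- [ad 71 24 58 d7 3d]
D2: mem[0x0f..0x12] <- [08 3c 72 90]
D3: mem[0x1c..0x1d] <- [72 90]
query mem[0x1d]=0x90, mem[0x0f]=0x08, mem[0x2a]=0x24, mem[0x12]=0x90

MEM[0x1d,0x0f,0x2a,0x12] = 90 08 24 90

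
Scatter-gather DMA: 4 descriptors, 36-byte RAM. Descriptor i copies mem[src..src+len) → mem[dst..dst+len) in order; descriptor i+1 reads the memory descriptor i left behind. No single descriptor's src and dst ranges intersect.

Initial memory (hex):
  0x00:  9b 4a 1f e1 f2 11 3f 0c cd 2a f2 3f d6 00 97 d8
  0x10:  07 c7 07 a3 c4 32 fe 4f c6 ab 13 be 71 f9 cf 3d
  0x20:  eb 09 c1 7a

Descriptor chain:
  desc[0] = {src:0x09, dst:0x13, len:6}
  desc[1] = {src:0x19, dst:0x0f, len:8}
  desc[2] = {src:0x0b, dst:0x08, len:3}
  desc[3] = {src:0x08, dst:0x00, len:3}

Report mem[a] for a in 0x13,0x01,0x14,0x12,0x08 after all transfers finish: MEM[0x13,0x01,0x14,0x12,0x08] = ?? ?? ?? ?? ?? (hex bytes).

[0] 0x09->0x13 len=6 : 2a f2 3f d6 00 97
[1] 0x19->0x0f len=8 : ab 13 be 71 f9 cf 3d eb
[2] 0x0b->0x08 len=3 : 3f d6 00
[3] 0x08->0x00 len=3 : 3f d6 00
query mem[0x13]=0xf9, mem[0x01]=0xd6, mem[0x14]=0xcf, mem[0x12]=0x71, mem[0x08]=0x3f

MEM[0x13,0x01,0x14,0x12,0x08] = f9 d6 cf 71 3f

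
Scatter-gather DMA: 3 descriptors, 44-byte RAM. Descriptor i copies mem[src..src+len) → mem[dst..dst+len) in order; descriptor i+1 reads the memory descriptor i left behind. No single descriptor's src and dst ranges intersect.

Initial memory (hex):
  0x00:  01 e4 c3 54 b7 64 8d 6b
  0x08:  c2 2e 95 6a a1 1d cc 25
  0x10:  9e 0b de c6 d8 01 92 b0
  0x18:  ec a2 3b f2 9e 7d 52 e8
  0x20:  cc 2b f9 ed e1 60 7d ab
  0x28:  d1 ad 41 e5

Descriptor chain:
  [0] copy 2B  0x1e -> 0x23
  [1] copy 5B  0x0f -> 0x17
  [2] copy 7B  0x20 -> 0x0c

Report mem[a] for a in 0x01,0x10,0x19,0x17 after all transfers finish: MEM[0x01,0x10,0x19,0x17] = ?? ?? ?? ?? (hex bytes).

MEM[0x01,0x10,0x19,0x17] = e4 e8 0b 25

  after D0: wrote 2B at 0x23 = 52e8
  after D1: wrote 5B at 0x17 = 259e0bdec6
  after D2: wrote 7B at 0x0c = cc2bf952e8607d
query mem[0x01]=0xe4, mem[0x10]=0xe8, mem[0x19]=0x0b, mem[0x17]=0x25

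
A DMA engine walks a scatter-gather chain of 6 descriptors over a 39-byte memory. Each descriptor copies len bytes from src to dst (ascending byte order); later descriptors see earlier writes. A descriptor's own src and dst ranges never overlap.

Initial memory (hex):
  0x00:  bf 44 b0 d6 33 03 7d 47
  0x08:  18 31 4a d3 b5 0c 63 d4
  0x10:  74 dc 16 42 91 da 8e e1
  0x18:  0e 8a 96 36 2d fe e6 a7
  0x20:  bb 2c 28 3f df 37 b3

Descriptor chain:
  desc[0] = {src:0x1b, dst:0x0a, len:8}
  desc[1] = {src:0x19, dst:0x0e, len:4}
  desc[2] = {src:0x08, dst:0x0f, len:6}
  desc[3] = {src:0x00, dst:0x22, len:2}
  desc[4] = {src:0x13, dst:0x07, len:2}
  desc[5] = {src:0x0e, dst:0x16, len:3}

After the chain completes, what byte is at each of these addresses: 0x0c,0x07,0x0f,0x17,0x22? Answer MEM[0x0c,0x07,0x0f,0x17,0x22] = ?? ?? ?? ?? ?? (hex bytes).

D0: mem[0x0a..0x11] <- [36 2d fe e6 a7 bb 2c 28]
D1: mem[0x0e..0x11] <- [8a 96 36 2d]
D2: mem[0x0f..0x14] <- [18 31 36 2d fe e6]
D3: mem[0x22..0x23] <- [bf 44]
D4: mem[0x07..0x08] <- [fe e6]
D5: mem[0x16..0x18] <- [8a 18 31]
query mem[0x0c]=0xfe, mem[0x07]=0xfe, mem[0x0f]=0x18, mem[0x17]=0x18, mem[0x22]=0xbf

MEM[0x0c,0x07,0x0f,0x17,0x22] = fe fe 18 18 bf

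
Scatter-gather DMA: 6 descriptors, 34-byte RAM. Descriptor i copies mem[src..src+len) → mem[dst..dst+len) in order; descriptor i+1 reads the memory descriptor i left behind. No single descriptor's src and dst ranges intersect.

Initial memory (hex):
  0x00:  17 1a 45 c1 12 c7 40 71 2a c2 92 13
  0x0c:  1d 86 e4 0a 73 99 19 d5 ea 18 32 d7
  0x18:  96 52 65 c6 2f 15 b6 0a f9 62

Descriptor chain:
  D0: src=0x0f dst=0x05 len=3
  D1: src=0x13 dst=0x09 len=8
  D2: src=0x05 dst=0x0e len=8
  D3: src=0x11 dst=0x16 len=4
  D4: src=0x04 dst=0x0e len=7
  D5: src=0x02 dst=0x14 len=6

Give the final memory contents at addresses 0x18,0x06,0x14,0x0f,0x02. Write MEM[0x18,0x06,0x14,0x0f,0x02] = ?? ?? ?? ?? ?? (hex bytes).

D0: mem[0x05..0x07] <- [0a 73 99]
D1: mem[0x09..0x10] <- [d5 ea 18 32 d7 96 52 65]
D2: mem[0x0e..0x15] <- [0a 73 99 2a d5 ea 18 32]
D3: mem[0x16..0x19] <- [2a d5 ea 18]
D4: mem[0x0e..0x14] <- [12 0a 73 99 2a d5 ea]
D5: mem[0x14..0x19] <- [45 c1 12 0a 73 99]
query mem[0x18]=0x73, mem[0x06]=0x73, mem[0x14]=0x45, mem[0x0f]=0x0a, mem[0x02]=0x45

MEM[0x18,0x06,0x14,0x0f,0x02] = 73 73 45 0a 45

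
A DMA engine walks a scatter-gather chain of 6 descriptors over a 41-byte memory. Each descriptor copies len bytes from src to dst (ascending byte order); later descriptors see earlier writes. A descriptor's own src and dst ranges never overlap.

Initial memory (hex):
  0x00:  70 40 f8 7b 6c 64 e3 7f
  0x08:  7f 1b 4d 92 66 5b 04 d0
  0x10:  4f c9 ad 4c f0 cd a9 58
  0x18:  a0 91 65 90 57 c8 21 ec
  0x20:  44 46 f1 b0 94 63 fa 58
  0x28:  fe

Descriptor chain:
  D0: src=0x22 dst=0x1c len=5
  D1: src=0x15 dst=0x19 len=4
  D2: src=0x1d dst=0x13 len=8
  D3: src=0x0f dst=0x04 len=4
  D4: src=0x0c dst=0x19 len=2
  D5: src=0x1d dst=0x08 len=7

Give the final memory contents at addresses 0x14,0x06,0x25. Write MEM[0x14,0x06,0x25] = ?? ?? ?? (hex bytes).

MEM[0x14,0x06,0x25] = 94 c9 63

#0 dst[0x1c+5] := {0xf1,0xb0,0x94,0x63,0xfa}
#1 dst[0x19+4] := {0xcd,0xa9,0x58,0xa0}
#2 dst[0x13+8] := {0xb0,0x94,0x63,0xfa,0x46,0xf1,0xb0,0x94}
#3 dst[0x04+4] := {0xd0,0x4f,0xc9,0xad}
#4 dst[0x19+2] := {0x66,0x5b}
#5 dst[0x08+7] := {0xb0,0x94,0x63,0xfa,0x46,0xf1,0xb0}
query mem[0x14]=0x94, mem[0x06]=0xc9, mem[0x25]=0x63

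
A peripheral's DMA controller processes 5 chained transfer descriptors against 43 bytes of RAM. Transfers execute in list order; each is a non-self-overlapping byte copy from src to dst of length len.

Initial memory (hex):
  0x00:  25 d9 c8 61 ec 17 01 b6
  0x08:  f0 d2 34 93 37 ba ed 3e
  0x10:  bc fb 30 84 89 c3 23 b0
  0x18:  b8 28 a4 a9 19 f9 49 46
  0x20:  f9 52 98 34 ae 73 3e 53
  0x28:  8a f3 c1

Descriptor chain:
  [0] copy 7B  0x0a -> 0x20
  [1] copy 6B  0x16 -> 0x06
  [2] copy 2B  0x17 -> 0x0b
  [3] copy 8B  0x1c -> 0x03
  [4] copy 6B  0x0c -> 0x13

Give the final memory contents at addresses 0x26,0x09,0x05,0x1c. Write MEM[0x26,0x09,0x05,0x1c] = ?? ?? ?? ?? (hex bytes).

MEM[0x26,0x09,0x05,0x1c] = bc 37 49 19

D0: mem[0x20..0x26] <- [34 93 37 ba ed 3e bc]
D1: mem[0x06..0x0b] <- [23 b0 b8 28 a4 a9]
D2: mem[0x0b..0x0c] <- [b0 b8]
D3: mem[0x03..0x0a] <- [19 f9 49 46 34 93 37 ba]
D4: mem[0x13..0x18] <- [b8 ba ed 3e bc fb]
query mem[0x26]=0xbc, mem[0x09]=0x37, mem[0x05]=0x49, mem[0x1c]=0x19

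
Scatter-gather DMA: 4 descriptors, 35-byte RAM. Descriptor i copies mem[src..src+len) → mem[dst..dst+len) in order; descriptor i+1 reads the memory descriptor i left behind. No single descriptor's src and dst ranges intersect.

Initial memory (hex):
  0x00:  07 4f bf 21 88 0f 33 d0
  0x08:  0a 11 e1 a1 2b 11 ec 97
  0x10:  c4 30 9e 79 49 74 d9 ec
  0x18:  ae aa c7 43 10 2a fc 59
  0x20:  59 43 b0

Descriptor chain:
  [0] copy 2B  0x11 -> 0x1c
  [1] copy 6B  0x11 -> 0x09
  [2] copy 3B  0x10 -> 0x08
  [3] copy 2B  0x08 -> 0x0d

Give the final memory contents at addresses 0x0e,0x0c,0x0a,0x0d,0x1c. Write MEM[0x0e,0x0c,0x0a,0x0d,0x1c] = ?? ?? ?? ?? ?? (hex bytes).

MEM[0x0e,0x0c,0x0a,0x0d,0x1c] = 30 49 9e c4 30

  after D0: wrote 2B at 0x1c = 309e
  after D1: wrote 6B at 0x09 = 309e794974d9
  after D2: wrote 3B at 0x08 = c4309e
  after D3: wrote 2B at 0x0d = c430
query mem[0x0e]=0x30, mem[0x0c]=0x49, mem[0x0a]=0x9e, mem[0x0d]=0xc4, mem[0x1c]=0x30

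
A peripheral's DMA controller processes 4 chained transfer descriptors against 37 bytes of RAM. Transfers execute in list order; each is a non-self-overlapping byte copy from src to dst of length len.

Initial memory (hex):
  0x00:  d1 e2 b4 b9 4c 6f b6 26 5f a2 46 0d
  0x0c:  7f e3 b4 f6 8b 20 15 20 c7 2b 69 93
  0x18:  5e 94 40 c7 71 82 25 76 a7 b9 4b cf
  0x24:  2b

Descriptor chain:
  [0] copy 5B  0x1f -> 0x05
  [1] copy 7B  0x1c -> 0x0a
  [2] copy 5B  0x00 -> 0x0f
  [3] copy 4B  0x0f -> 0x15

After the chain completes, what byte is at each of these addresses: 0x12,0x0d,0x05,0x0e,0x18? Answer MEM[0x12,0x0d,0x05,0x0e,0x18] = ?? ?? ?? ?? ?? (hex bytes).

MEM[0x12,0x0d,0x05,0x0e,0x18] = b9 76 76 a7 b9

[0] 0x1f->0x05 len=5 : 76 a7 b9 4b cf
[1] 0x1c->0x0a len=7 : 71 82 25 76 a7 b9 4b
[2] 0x00->0x0f len=5 : d1 e2 b4 b9 4c
[3] 0x0f->0x15 len=4 : d1 e2 b4 b9
query mem[0x12]=0xb9, mem[0x0d]=0x76, mem[0x05]=0x76, mem[0x0e]=0xa7, mem[0x18]=0xb9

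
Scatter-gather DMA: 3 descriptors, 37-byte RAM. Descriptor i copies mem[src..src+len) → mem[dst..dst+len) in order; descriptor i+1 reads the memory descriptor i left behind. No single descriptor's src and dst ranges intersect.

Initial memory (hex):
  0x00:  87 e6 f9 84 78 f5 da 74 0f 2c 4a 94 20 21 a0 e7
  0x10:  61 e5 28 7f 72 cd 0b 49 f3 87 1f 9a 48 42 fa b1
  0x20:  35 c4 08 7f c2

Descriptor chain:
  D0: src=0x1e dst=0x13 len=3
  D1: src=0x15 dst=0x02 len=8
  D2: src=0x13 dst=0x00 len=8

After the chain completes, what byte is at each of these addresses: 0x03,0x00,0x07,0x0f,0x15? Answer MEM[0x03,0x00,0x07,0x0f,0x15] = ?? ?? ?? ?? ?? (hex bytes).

[0] 0x1e->0x13 len=3 : fa b1 35
[1] 0x15->0x02 len=8 : 35 0b 49 f3 87 1f 9a 48
[2] 0x13->0x00 len=8 : fa b1 35 0b 49 f3 87 1f
query mem[0x03]=0x0b, mem[0x00]=0xfa, mem[0x07]=0x1f, mem[0x0f]=0xe7, mem[0x15]=0x35

MEM[0x03,0x00,0x07,0x0f,0x15] = 0b fa 1f e7 35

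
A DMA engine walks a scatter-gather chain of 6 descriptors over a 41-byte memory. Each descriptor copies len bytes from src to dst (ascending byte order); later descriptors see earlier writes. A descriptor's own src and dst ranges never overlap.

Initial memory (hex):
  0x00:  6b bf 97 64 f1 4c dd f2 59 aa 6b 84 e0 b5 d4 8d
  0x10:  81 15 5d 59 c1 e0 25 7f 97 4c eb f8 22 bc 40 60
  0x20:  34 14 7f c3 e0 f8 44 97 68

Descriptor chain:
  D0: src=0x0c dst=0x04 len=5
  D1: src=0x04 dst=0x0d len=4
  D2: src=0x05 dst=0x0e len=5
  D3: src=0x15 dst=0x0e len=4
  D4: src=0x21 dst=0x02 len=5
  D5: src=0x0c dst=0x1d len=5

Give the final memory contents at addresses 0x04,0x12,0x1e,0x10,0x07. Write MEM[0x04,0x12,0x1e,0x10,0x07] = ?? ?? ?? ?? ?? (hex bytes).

  after D0: wrote 5B at 0x04 = e0b5d48d81
  after D1: wrote 4B at 0x0d = e0b5d48d
  after D2: wrote 5B at 0x0e = b5d48d81aa
  after D3: wrote 4B at 0x0e = e0257f97
  after D4: wrote 5B at 0x02 = 147fc3e0f8
  after D5: wrote 5B at 0x1d = e0e0e0257f
query mem[0x04]=0xc3, mem[0x12]=0xaa, mem[0x1e]=0xe0, mem[0x10]=0x7f, mem[0x07]=0x8d

MEM[0x04,0x12,0x1e,0x10,0x07] = c3 aa e0 7f 8d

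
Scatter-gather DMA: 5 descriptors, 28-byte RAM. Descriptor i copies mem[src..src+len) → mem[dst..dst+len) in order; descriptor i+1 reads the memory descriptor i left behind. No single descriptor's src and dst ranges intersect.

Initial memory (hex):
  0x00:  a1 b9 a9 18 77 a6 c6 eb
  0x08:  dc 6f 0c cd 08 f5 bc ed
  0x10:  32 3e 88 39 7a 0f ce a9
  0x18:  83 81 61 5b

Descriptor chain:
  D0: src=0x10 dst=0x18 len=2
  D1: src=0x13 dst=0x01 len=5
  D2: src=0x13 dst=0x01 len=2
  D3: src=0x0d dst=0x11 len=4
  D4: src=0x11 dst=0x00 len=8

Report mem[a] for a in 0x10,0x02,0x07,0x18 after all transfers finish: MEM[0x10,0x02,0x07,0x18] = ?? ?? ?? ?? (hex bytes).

MEM[0x10,0x02,0x07,0x18] = 32 ed 32 32

  after D0: wrote 2B at 0x18 = 323e
  after D1: wrote 5B at 0x01 = 397a0fcea9
  after D2: wrote 2B at 0x01 = 397a
  after D3: wrote 4B at 0x11 = f5bced32
  after D4: wrote 8B at 0x00 = f5bced320fcea932
query mem[0x10]=0x32, mem[0x02]=0xed, mem[0x07]=0x32, mem[0x18]=0x32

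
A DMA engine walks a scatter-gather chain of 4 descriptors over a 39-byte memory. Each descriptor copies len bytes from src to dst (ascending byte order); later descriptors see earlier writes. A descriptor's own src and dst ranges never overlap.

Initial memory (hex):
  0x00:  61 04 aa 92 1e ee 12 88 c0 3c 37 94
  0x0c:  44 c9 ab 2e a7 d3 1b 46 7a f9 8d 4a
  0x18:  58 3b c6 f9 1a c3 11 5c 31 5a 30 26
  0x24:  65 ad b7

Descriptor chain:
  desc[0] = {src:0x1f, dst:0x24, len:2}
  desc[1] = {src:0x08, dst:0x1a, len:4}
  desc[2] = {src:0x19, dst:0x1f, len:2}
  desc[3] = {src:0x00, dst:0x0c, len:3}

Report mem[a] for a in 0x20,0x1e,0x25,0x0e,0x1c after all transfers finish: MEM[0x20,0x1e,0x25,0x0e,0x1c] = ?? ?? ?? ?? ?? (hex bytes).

MEM[0x20,0x1e,0x25,0x0e,0x1c] = c0 11 31 aa 37

#0 dst[0x24+2] := {0x5c,0x31}
#1 dst[0x1a+4] := {0xc0,0x3c,0x37,0x94}
#2 dst[0x1f+2] := {0x3b,0xc0}
#3 dst[0x0c+3] := {0x61,0x04,0xaa}
query mem[0x20]=0xc0, mem[0x1e]=0x11, mem[0x25]=0x31, mem[0x0e]=0xaa, mem[0x1c]=0x37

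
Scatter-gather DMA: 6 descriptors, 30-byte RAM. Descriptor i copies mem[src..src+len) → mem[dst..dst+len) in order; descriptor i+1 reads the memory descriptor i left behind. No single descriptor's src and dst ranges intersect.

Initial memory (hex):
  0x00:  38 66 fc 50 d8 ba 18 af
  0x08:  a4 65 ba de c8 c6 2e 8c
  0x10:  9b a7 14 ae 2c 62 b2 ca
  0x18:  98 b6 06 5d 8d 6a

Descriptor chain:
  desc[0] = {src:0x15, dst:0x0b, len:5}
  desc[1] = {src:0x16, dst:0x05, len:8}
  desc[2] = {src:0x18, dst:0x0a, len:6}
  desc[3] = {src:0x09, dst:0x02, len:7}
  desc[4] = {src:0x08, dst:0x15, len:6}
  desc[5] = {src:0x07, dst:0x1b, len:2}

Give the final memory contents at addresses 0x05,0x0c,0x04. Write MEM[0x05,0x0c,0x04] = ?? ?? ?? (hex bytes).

MEM[0x05,0x0c,0x04] = 06 06 b6

  after D0: wrote 5B at 0x0b = 62b2ca98b6
  after D1: wrote 8B at 0x05 = b2ca98b6065d8d6a
  after D2: wrote 6B at 0x0a = 98b6065d8d6a
  after D3: wrote 7B at 0x02 = 0698b6065d8d6a
  after D4: wrote 6B at 0x15 = 6a0698b6065d
  after D5: wrote 2B at 0x1b = 8d6a
query mem[0x05]=0x06, mem[0x0c]=0x06, mem[0x04]=0xb6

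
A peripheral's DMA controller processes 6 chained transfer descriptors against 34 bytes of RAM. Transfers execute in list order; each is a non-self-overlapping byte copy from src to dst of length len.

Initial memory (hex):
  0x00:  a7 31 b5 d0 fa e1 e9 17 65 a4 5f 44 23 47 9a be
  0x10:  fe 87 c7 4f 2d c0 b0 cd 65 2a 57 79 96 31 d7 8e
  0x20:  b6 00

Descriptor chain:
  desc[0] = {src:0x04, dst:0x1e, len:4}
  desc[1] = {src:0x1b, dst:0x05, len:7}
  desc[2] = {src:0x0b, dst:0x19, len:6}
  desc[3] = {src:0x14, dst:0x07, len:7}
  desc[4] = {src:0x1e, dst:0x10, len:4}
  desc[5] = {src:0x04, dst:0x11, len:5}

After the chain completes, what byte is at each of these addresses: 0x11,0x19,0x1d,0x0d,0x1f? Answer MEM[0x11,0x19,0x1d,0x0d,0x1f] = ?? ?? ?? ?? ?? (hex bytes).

MEM[0x11,0x19,0x1d,0x0d,0x1f] = fa 17 be 23 e1

  after D0: wrote 4B at 0x1e = fae1e917
  after D1: wrote 7B at 0x05 = 799631fae1e917
  after D2: wrote 6B at 0x19 = 1723479abefe
  after D3: wrote 7B at 0x07 = 2dc0b0cd651723
  after D4: wrote 4B at 0x10 = fee1e917
  after D5: wrote 5B at 0x11 = fa79962dc0
query mem[0x11]=0xfa, mem[0x19]=0x17, mem[0x1d]=0xbe, mem[0x0d]=0x23, mem[0x1f]=0xe1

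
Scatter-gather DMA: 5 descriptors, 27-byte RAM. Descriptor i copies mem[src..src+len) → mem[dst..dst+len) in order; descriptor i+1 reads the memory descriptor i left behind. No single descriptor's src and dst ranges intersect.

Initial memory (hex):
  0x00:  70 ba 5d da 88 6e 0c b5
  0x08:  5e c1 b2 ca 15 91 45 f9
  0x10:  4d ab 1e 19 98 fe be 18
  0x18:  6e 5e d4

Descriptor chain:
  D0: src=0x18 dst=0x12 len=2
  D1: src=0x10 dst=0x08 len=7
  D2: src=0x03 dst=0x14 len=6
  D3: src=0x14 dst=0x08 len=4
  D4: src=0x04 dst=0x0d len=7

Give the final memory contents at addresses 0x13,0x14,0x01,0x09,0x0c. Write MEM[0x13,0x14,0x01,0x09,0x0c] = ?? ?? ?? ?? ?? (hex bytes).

[0] 0x18->0x12 len=2 : 6e 5e
[1] 0x10->0x08 len=7 : 4d ab 6e 5e 98 fe be
[2] 0x03->0x14 len=6 : da 88 6e 0c b5 4d
[3] 0x14->0x08 len=4 : da 88 6e 0c
[4] 0x04->0x0d len=7 : 88 6e 0c b5 da 88 6e
query mem[0x13]=0x6e, mem[0x14]=0xda, mem[0x01]=0xba, mem[0x09]=0x88, mem[0x0c]=0x98

MEM[0x13,0x14,0x01,0x09,0x0c] = 6e da ba 88 98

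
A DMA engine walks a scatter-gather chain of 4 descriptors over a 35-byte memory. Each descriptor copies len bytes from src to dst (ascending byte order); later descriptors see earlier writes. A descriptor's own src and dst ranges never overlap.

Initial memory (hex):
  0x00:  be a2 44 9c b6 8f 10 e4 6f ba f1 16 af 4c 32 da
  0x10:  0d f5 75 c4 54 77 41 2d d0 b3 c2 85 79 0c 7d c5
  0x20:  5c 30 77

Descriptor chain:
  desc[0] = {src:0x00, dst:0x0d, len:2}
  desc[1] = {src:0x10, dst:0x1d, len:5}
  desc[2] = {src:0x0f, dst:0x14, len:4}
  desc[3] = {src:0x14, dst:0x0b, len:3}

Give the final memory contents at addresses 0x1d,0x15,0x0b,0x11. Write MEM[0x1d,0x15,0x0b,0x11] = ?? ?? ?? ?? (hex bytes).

MEM[0x1d,0x15,0x0b,0x11] = 0d 0d da f5

D0: mem[0x0d..0x0e] <- [be a2]
D1: mem[0x1d..0x21] <- [0d f5 75 c4 54]
D2: mem[0x14..0x17] <- [da 0d f5 75]
D3: mem[0x0b..0x0d] <- [da 0d f5]
query mem[0x1d]=0x0d, mem[0x15]=0x0d, mem[0x0b]=0xda, mem[0x11]=0xf5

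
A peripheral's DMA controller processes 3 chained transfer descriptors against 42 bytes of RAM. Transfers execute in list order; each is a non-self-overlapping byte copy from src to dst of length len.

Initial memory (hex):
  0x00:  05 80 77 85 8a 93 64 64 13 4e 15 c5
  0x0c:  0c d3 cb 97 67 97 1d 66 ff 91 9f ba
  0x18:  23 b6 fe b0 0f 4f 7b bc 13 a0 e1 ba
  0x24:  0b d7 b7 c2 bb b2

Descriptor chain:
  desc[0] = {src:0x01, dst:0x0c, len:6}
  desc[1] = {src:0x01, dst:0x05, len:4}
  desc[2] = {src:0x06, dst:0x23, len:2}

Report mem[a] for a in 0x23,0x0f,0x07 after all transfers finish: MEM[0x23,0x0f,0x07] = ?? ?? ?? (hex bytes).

  after D0: wrote 6B at 0x0c = 8077858a9364
  after D1: wrote 4B at 0x05 = 8077858a
  after D2: wrote 2B at 0x23 = 7785
query mem[0x23]=0x77, mem[0x0f]=0x8a, mem[0x07]=0x85

MEM[0x23,0x0f,0x07] = 77 8a 85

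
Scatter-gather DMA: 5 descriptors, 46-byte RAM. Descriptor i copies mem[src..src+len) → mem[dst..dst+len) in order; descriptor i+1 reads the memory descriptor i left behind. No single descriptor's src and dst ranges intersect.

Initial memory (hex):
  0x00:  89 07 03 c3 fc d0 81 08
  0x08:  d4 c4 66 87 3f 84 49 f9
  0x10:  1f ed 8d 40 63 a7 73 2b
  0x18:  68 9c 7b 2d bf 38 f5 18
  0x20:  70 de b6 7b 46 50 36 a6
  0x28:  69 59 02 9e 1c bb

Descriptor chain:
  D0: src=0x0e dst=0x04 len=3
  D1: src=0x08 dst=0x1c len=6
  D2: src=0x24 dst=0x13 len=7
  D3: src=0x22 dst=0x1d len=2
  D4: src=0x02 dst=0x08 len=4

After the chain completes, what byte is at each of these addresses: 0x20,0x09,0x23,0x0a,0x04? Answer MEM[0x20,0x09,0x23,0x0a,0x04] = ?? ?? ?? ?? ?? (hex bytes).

MEM[0x20,0x09,0x23,0x0a,0x04] = 3f c3 7b 49 49

[0] 0x0e->0x04 len=3 : 49 f9 1f
[1] 0x08->0x1c len=6 : d4 c4 66 87 3f 84
[2] 0x24->0x13 len=7 : 46 50 36 a6 69 59 02
[3] 0x22->0x1d len=2 : b6 7b
[4] 0x02->0x08 len=4 : 03 c3 49 f9
query mem[0x20]=0x3f, mem[0x09]=0xc3, mem[0x23]=0x7b, mem[0x0a]=0x49, mem[0x04]=0x49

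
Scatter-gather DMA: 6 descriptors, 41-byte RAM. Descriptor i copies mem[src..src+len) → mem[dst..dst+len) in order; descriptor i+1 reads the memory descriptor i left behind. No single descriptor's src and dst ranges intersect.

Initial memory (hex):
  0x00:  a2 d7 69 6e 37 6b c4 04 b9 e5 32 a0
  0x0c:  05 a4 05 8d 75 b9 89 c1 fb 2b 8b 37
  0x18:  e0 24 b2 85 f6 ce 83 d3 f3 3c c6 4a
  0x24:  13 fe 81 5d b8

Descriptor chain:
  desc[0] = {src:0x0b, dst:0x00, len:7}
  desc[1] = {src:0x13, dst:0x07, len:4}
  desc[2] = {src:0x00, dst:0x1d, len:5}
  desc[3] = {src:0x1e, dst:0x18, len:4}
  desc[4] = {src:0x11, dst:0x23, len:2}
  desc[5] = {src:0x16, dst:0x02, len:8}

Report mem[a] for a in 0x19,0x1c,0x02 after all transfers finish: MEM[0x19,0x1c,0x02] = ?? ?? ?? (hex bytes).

#0 dst[0x00+7] := {0xa0,0x05,0xa4,0x05,0x8d,0x75,0xb9}
#1 dst[0x07+4] := {0xc1,0xfb,0x2b,0x8b}
#2 dst[0x1d+5] := {0xa0,0x05,0xa4,0x05,0x8d}
#3 dst[0x18+4] := {0x05,0xa4,0x05,0x8d}
#4 dst[0x23+2] := {0xb9,0x89}
#5 dst[0x02+8] := {0x8b,0x37,0x05,0xa4,0x05,0x8d,0xf6,0xa0}
query mem[0x19]=0xa4, mem[0x1c]=0xf6, mem[0x02]=0x8b

MEM[0x19,0x1c,0x02] = a4 f6 8b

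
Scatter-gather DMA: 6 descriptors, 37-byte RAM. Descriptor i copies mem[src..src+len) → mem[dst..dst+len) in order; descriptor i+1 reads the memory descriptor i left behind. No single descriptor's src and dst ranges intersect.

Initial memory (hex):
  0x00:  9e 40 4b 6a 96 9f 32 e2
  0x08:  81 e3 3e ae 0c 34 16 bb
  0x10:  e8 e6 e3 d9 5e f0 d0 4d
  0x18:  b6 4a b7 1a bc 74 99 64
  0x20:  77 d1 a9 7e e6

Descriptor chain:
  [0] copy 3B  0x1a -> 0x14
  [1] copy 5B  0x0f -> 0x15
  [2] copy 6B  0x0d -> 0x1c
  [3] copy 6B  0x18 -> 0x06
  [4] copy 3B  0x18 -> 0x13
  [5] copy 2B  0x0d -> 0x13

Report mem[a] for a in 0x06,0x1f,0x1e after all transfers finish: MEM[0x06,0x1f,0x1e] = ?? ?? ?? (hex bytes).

MEM[0x06,0x1f,0x1e] = e3 e8 bb

#0 dst[0x14+3] := {0xb7,0x1a,0xbc}
#1 dst[0x15+5] := {0xbb,0xe8,0xe6,0xe3,0xd9}
#2 dst[0x1c+6] := {0x34,0x16,0xbb,0xe8,0xe6,0xe3}
#3 dst[0x06+6] := {0xe3,0xd9,0xb7,0x1a,0x34,0x16}
#4 dst[0x13+3] := {0xe3,0xd9,0xb7}
#5 dst[0x13+2] := {0x34,0x16}
query mem[0x06]=0xe3, mem[0x1f]=0xe8, mem[0x1e]=0xbb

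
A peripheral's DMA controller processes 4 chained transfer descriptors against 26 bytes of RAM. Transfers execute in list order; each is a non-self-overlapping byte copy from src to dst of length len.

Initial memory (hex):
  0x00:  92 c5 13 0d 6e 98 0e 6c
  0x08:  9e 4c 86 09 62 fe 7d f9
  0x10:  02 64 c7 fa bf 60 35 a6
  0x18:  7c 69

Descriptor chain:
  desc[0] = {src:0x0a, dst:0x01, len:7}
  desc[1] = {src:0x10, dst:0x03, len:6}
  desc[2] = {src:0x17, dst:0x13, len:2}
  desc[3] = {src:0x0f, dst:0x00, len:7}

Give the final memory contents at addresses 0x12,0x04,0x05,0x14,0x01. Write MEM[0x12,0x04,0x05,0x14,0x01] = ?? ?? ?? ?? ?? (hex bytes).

MEM[0x12,0x04,0x05,0x14,0x01] = c7 a6 7c 7c 02

D0: mem[0x01..0x07] <- [86 09 62 fe 7d f9 02]
D1: mem[0x03..0x08] <- [02 64 c7 fa bf 60]
D2: mem[0x13..0x14] <- [a6 7c]
D3: mem[0x00..0x06] <- [f9 02 64 c7 a6 7c 60]
query mem[0x12]=0xc7, mem[0x04]=0xa6, mem[0x05]=0x7c, mem[0x14]=0x7c, mem[0x01]=0x02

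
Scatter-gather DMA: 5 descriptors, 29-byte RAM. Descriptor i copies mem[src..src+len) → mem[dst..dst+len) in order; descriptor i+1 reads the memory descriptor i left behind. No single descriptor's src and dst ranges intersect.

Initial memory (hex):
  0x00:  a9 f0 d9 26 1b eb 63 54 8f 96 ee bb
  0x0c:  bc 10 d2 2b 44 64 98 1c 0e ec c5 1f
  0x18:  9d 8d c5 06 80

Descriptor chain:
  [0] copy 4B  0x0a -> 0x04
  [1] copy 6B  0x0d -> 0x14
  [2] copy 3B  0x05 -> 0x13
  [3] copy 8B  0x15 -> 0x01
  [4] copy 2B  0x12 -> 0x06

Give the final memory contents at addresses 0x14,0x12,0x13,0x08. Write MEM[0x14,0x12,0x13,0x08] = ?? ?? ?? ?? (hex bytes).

  after D0: wrote 4B at 0x04 = eebbbc10
  after D1: wrote 6B at 0x14 = 10d22b446498
  after D2: wrote 3B at 0x13 = bbbc10
  after D3: wrote 8B at 0x01 = 102b446498c50680
  after D4: wrote 2B at 0x06 = 98bb
query mem[0x14]=0xbc, mem[0x12]=0x98, mem[0x13]=0xbb, mem[0x08]=0x80

MEM[0x14,0x12,0x13,0x08] = bc 98 bb 80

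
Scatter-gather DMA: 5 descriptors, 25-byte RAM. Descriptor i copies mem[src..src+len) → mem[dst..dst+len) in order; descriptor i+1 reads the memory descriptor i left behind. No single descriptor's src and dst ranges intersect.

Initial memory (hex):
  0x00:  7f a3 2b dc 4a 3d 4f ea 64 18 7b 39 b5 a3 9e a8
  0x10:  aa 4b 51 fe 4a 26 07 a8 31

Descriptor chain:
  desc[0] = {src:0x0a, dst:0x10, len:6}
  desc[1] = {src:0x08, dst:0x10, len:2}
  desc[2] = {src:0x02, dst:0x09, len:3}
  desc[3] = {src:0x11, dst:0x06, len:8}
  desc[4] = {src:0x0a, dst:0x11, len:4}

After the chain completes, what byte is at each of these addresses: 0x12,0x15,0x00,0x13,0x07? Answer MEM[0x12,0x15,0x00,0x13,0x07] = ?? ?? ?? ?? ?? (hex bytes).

#0 dst[0x10+6] := {0x7b,0x39,0xb5,0xa3,0x9e,0xa8}
#1 dst[0x10+2] := {0x64,0x18}
#2 dst[0x09+3] := {0x2b,0xdc,0x4a}
#3 dst[0x06+8] := {0x18,0xb5,0xa3,0x9e,0xa8,0x07,0xa8,0x31}
#4 dst[0x11+4] := {0xa8,0x07,0xa8,0x31}
query mem[0x12]=0x07, mem[0x15]=0xa8, mem[0x00]=0x7f, mem[0x13]=0xa8, mem[0x07]=0xb5

MEM[0x12,0x15,0x00,0x13,0x07] = 07 a8 7f a8 b5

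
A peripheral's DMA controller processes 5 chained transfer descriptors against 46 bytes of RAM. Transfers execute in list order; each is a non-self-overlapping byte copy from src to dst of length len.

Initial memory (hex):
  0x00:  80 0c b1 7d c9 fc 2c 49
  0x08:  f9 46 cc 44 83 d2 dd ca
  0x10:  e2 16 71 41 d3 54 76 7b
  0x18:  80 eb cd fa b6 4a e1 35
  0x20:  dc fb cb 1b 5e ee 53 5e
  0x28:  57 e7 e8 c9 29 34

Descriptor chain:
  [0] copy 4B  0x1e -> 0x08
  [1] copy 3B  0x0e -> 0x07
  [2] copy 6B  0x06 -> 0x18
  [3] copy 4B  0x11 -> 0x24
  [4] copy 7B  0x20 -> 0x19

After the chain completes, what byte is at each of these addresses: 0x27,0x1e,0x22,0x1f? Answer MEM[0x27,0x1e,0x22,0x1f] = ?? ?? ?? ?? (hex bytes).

[0] 0x1e->0x08 len=4 : e1 35 dc fb
[1] 0x0e->0x07 len=3 : dd ca e2
[2] 0x06->0x18 len=6 : 2c dd ca e2 dc fb
[3] 0x11->0x24 len=4 : 16 71 41 d3
[4] 0x20->0x19 len=7 : dc fb cb 1b 16 71 41
query mem[0x27]=0xd3, mem[0x1e]=0x71, mem[0x22]=0xcb, mem[0x1f]=0x41

MEM[0x27,0x1e,0x22,0x1f] = d3 71 cb 41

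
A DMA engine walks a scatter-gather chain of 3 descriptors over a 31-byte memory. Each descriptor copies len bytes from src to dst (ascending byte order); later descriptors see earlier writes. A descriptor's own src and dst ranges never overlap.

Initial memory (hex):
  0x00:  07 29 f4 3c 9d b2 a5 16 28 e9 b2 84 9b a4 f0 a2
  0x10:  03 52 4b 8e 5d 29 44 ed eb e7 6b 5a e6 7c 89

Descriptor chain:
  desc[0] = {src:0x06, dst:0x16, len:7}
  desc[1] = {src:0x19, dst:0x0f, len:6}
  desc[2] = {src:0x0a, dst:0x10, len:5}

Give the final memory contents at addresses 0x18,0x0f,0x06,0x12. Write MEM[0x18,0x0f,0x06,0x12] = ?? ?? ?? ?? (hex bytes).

MEM[0x18,0x0f,0x06,0x12] = 28 e9 a5 9b

#0 dst[0x16+7] := {0xa5,0x16,0x28,0xe9,0xb2,0x84,0x9b}
#1 dst[0x0f+6] := {0xe9,0xb2,0x84,0x9b,0x7c,0x89}
#2 dst[0x10+5] := {0xb2,0x84,0x9b,0xa4,0xf0}
query mem[0x18]=0x28, mem[0x0f]=0xe9, mem[0x06]=0xa5, mem[0x12]=0x9b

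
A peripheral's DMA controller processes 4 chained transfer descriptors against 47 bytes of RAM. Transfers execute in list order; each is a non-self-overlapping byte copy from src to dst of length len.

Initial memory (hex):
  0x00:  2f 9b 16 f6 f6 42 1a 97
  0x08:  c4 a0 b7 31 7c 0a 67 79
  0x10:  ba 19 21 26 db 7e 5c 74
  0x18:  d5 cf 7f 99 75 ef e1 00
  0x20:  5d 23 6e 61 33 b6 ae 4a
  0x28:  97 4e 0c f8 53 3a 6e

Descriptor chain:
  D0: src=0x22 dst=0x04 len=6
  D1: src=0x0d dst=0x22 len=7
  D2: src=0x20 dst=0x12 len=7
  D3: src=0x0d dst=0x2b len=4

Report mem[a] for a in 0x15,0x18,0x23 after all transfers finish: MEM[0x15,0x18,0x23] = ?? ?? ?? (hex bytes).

MEM[0x15,0x18,0x23] = 67 19 67

D0: mem[0x04..0x09] <- [6e 61 33 b6 ae 4a]
D1: mem[0x22..0x28] <- [0a 67 79 ba 19 21 26]
D2: mem[0x12..0x18] <- [5d 23 0a 67 79 ba 19]
D3: mem[0x2b..0x2e] <- [0a 67 79 ba]
query mem[0x15]=0x67, mem[0x18]=0x19, mem[0x23]=0x67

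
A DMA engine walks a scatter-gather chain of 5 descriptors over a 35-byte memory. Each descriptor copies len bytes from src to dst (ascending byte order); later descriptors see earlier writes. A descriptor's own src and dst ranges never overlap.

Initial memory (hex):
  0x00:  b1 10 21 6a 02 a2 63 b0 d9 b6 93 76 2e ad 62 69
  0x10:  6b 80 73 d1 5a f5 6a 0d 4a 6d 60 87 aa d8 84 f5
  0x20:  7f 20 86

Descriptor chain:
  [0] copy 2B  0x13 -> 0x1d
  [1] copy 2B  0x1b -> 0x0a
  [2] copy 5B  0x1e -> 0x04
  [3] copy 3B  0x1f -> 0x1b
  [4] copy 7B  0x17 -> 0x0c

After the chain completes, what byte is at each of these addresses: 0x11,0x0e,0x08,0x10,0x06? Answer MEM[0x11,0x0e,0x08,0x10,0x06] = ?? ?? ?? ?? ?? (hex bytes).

MEM[0x11,0x0e,0x08,0x10,0x06] = 7f 6d 86 f5 7f

  after D0: wrote 2B at 0x1d = d15a
  after D1: wrote 2B at 0x0a = 87aa
  after D2: wrote 5B at 0x04 = 5af57f2086
  after D3: wrote 3B at 0x1b = f57f20
  after D4: wrote 7B at 0x0c = 0d4a6d60f57f20
query mem[0x11]=0x7f, mem[0x0e]=0x6d, mem[0x08]=0x86, mem[0x10]=0xf5, mem[0x06]=0x7f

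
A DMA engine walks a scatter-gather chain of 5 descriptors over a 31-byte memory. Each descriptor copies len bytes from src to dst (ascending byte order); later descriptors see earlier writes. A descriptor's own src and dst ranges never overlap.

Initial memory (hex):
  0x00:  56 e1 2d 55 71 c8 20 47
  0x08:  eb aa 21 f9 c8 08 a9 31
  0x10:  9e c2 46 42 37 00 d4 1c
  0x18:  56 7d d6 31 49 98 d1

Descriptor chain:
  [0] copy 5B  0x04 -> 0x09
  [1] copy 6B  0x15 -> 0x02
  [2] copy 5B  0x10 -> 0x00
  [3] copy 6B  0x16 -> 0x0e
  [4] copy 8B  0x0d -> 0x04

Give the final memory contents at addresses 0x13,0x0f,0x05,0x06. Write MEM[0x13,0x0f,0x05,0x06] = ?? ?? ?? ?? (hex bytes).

MEM[0x13,0x0f,0x05,0x06] = 31 1c d4 1c

#0 dst[0x09+5] := {0x71,0xc8,0x20,0x47,0xeb}
#1 dst[0x02+6] := {0x00,0xd4,0x1c,0x56,0x7d,0xd6}
#2 dst[0x00+5] := {0x9e,0xc2,0x46,0x42,0x37}
#3 dst[0x0e+6] := {0xd4,0x1c,0x56,0x7d,0xd6,0x31}
#4 dst[0x04+8] := {0xeb,0xd4,0x1c,0x56,0x7d,0xd6,0x31,0x37}
query mem[0x13]=0x31, mem[0x0f]=0x1c, mem[0x05]=0xd4, mem[0x06]=0x1c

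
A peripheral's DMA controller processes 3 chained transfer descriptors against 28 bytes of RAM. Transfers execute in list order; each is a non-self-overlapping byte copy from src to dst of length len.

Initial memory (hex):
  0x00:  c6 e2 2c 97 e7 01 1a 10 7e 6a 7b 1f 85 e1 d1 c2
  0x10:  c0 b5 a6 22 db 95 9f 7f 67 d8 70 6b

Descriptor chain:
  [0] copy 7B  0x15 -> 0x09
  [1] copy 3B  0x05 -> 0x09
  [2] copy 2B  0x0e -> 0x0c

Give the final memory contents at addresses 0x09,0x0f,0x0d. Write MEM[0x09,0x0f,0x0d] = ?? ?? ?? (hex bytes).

MEM[0x09,0x0f,0x0d] = 01 6b 6b

[0] 0x15->0x09 len=7 : 95 9f 7f 67 d8 70 6b
[1] 0x05->0x09 len=3 : 01 1a 10
[2] 0x0e->0x0c len=2 : 70 6b
query mem[0x09]=0x01, mem[0x0f]=0x6b, mem[0x0d]=0x6b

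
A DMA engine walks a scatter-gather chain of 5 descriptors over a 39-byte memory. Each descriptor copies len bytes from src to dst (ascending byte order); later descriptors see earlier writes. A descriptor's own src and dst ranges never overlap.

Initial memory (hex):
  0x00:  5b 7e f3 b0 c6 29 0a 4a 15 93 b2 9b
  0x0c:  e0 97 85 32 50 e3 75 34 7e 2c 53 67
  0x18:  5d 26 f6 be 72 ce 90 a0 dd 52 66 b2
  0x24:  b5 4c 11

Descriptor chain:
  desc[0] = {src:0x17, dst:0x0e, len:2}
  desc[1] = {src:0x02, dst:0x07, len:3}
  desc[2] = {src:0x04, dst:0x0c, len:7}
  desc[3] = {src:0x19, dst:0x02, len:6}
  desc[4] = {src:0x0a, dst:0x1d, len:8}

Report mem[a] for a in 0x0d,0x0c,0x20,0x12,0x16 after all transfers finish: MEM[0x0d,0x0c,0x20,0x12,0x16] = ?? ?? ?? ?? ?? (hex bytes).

MEM[0x0d,0x0c,0x20,0x12,0x16] = 29 c6 29 b2 53

  after D0: wrote 2B at 0x0e = 675d
  after D1: wrote 3B at 0x07 = f3b0c6
  after D2: wrote 7B at 0x0c = c6290af3b0c6b2
  after D3: wrote 6B at 0x02 = 26f6be72ce90
  after D4: wrote 8B at 0x1d = b29bc6290af3b0c6
query mem[0x0d]=0x29, mem[0x0c]=0xc6, mem[0x20]=0x29, mem[0x12]=0xb2, mem[0x16]=0x53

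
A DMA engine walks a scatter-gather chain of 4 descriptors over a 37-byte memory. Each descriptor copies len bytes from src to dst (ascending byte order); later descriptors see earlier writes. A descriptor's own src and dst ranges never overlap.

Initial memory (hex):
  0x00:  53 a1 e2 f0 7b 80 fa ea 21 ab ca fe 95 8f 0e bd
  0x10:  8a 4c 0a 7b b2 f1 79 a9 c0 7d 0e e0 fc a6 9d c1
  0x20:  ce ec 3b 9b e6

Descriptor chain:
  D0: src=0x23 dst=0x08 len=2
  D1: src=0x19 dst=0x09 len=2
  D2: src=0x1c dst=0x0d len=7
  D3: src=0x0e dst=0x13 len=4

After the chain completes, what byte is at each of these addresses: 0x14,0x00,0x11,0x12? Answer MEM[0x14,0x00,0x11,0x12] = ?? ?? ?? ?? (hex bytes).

#0 dst[0x08+2] := {0x9b,0xe6}
#1 dst[0x09+2] := {0x7d,0x0e}
#2 dst[0x0d+7] := {0xfc,0xa6,0x9d,0xc1,0xce,0xec,0x3b}
#3 dst[0x13+4] := {0xa6,0x9d,0xc1,0xce}
query mem[0x14]=0x9d, mem[0x00]=0x53, mem[0x11]=0xce, mem[0x12]=0xec

MEM[0x14,0x00,0x11,0x12] = 9d 53 ce ec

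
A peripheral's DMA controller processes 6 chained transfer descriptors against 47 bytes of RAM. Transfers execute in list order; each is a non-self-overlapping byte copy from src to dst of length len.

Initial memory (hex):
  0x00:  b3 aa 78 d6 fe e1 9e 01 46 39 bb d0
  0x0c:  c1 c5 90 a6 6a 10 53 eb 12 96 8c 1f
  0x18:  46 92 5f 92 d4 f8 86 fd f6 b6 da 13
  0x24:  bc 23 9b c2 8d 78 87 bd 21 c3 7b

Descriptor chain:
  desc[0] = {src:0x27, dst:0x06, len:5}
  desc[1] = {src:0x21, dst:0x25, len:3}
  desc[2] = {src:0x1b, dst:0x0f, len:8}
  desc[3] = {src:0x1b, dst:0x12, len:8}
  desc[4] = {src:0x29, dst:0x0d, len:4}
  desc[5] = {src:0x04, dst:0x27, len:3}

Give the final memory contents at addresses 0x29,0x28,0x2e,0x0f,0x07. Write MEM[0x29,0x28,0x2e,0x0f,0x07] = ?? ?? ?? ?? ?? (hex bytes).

MEM[0x29,0x28,0x2e,0x0f,0x07] = c2 e1 7b bd 8d

#0 dst[0x06+5] := {0xc2,0x8d,0x78,0x87,0xbd}
#1 dst[0x25+3] := {0xb6,0xda,0x13}
#2 dst[0x0f+8] := {0x92,0xd4,0xf8,0x86,0xfd,0xf6,0xb6,0xda}
#3 dst[0x12+8] := {0x92,0xd4,0xf8,0x86,0xfd,0xf6,0xb6,0xda}
#4 dst[0x0d+4] := {0x78,0x87,0xbd,0x21}
#5 dst[0x27+3] := {0xfe,0xe1,0xc2}
query mem[0x29]=0xc2, mem[0x28]=0xe1, mem[0x2e]=0x7b, mem[0x0f]=0xbd, mem[0x07]=0x8d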